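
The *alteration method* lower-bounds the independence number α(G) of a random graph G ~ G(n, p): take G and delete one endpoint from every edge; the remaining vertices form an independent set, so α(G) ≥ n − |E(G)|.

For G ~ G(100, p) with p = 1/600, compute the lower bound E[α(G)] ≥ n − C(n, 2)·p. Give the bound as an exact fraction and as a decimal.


E[|E(G)|] = C(100, 2)·p = 4950 · (1/600) = 33/4.
E[α(G)] ≥ n − E[|E(G)|] = 100 − 33/4 = 367/4.
Numerically: ≈ 91.750.
(This is only a lower bound; the true E[α(G)] may be larger.)

E[α(G)] ≥ 367/4 ≈ 91.750.


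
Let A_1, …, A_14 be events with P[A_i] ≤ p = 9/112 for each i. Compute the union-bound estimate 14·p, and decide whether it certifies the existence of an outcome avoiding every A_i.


Union bound: P[∪_{i=1}^{14} A_i] ≤ Σ_i P[A_i] ≤ 14·p = 14·(9/112) = 9/8.
Numerically: 9/8 ≈ 1.125000.
Is 9/8 < 1? NO.
Since the bound 9/8 is ≥ 1, the union bound is uninformative here; it does NOT by itself certify existence.

14·p = 9/8 ≈ 1.125000; existence NOT certified by the union bound.


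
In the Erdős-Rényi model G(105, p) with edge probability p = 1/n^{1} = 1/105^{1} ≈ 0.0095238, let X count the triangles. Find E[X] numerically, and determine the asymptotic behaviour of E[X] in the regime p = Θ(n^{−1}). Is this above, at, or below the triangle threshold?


Number of potential triangles: C(105, 3) = 187460.
Each occurs with probability p³ ≈ (0.0095238)³ ≈ 8.6383760e-07.
By linearity: E[X] = C(105, 3)·p³ ≈ 187460 · 8.6383760e-07 ≈ 0.16193.
Here α = 1, so p = 1/n is exactly at the triangle threshold p ~ 1/n. Asymptotically E[X] → c³/6 = 1³/6 = 1/6 ≈ 0.16667, a bounded constant. In this regime the triangle count is asymptotically Poisson(c³/6).

E[X] ≈ 0.16193; in regime p = Θ(1/n^{1}) E[X] stays bounded (at the triangle threshold p ~ 1/n).


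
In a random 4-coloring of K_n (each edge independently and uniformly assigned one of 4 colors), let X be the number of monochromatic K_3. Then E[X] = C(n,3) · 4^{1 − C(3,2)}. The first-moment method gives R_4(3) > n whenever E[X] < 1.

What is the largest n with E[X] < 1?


We need C(n, 3) · 4^{1 − 3} < 1, i.e. C(n, 3) < 4^{3 − 1} = 16.
Check values of n near the boundary:
  n = 3: C(3, 3) = 1; 1 < 16? YES
  n = 4: C(4, 3) = 4; 4 < 16? YES
  n = 5: C(5, 3) = 10; 10 < 16? YES
  n = 6: C(6, 3) = 20; 20 < 16? NO
The largest n with C(n, 3) < 16 is n = 5 (where E[X] = 5/8 ≈ 0.62500). Hence R_4(3) > 5, i.e. R_4(3) ≥ 6.

Largest n = 5; hence R_4(3) > 5.


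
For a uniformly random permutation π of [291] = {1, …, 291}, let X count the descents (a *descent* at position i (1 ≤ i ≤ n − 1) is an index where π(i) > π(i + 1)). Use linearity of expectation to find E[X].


Write X = Σ X_I over i = 1, …, 290, with X_I the indicator of one descent.
There are 290 indicators.
For each fixed i, the pair (π(i), π(i+1)) is a uniformly random ordered pair of distinct values from {1, …, 291}; by symmetry P[π(i) > π(i+1)] = 1/2.
By linearity: E[X] = 290 · (1/2) = (291 − 1) · (1/2) = 145 ≈ 145.000000.

E[X] = 145 = 145.000000.


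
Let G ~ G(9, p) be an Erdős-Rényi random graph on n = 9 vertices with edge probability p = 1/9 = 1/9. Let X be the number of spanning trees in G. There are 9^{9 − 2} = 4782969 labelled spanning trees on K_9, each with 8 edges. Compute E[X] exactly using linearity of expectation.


K_9 has 9^{9 − 2} = 4782969 labelled spanning trees.
For each such spanning tree H, let X_H = 1 if all 8 edges of H are present in G. Then P[X_H = 1] = p^{8} = (1/9)^{8} = 1/43046721.
By linearity of expectation: E[X] = Σ_H E[X_H] = 4782969 · p^{8} = 4782969 · 1/43046721 = 1/9.
Numerically: E[X] ≈ 0.11111.

E[X] = 4782969 · (1/9)^{8} = 1/9 ≈ 0.11111.


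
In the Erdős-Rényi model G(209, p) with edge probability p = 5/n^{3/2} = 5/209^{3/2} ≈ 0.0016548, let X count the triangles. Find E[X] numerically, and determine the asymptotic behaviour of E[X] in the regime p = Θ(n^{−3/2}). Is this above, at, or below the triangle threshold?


Number of potential triangles: C(209, 3) = 1499784.
Each occurs with probability p³ ≈ (0.0016548)³ ≈ 4.5316016e-09.
By linearity: E[X] = C(209, 3)·p³ ≈ 1499784 · 4.5316016e-09 ≈ 0.00680.
Since α = 3/2 > 1, p = c/n^{3/2} = o(1/n) is below the triangle threshold p ~ 1/n. Asymptotically E[X] ~ (c³/6)·n^{3(1−α)} = (5³/6)·n^{-1.5} → 0, so by Markov's inequality G has no triangles w.h.p.

E[X] ≈ 0.00680; in regime p = Θ(1/n^{3/2}) E[X] tends to 0 (below the triangle threshold p ~ 1/n).


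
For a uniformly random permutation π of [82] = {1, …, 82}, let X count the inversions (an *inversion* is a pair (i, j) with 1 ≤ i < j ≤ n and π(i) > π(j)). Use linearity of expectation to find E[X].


Write X = Σ X_I over the C(82, 2) = 3321 pairs i < j, with X_I the indicator of one inversion.
There are 3321 indicators.
For each fixed pair i < j, the values π(i) and π(j) are two distinct elements of {1, …, 82} in uniformly random order; by symmetry P[π(i) > π(j)] = 1/2.
By linearity: E[X] = 3321 · (1/2) = C(82, 2) · (1/2) = 3321/2 = 3321/2 ≈ 1660.5000.

E[X] = 3321/2 = 1660.5000.


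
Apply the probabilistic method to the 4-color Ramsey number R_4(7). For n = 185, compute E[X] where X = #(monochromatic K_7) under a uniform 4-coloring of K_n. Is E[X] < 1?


E[X] = C(185, 7) · 4^{1 − 21} = 1311854301420 · 4^{−20} = 1311854301420/1099511627776.
As a reduced fraction: E[X] = 327963575355/274877906944 ≈ 1.19312.
Is E[X] < 1? NO.
Since E[X] ≥ 1, the first-moment bound is inconclusive at n = 185; it does NOT by itself certify R_4(7) > 185.

E[X] = 327963575355/274877906944 ≈ 1.19312; E[X] ≥ 1; first-moment method inconclusive here.


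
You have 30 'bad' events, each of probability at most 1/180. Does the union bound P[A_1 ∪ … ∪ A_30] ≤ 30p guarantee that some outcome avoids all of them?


Union bound: P[∪_{i=1}^{30} A_i] ≤ Σ_i P[A_i] ≤ 30·p = 30·(1/180) = 1/6.
Numerically: 1/6 ≈ 0.166667.
Is 1/6 < 1? YES.
Since P[∪ A_i] ≤ 1/6 < 1, the complement has P[∩ A_i^c] ≥ 1 − 1/6 = 5/6 > 0, so some outcome avoids every A_i.

30·p = 1/6 ≈ 0.166667; existence CERTIFIED by the union bound.


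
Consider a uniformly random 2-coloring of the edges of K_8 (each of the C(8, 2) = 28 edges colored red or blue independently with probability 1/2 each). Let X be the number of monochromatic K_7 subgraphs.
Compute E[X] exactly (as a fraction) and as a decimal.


Let X = Σ_S X_S over the C(8, 7) = 8 subsets S of size 7, where X_S = 1 if the K_7 on S is monochromatic.
For a fixed S, the K_7 on S has C(7, 2) = 21 edges. P[all 21 edges red] = (1/2)^21, and likewise for blue, so P[monochromatic] = 2·(1/2)^21 = 2^{1 − 21} = 1/1048576.
By linearity of expectation: E[X] = C(8, 7) · 2^{1 − 21} = 8 · 1/1048576 = 1/131072.
Numerically: E[X] ≈ 0.0000.

E[X] = C(8,7)·2^(1−C(7,2)) = 1/131072 ≈ 0.0000.


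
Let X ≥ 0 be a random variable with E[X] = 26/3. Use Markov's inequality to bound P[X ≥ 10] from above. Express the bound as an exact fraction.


μ = E[X] = 26/3, a = 10.
Markov: P[X ≥ 10] ≤ μ/a = (26/3)/10 = 13/15.
Numerically: ≈ 0.86667.
(Since a = 10 > μ = 8.66667, the bound 13/15 is < 1 and informative.)

P[X ≥ 10] ≤ 13/15 ≈ 0.86667.


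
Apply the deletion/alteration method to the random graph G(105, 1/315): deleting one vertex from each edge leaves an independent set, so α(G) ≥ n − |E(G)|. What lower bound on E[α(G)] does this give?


E[|E(G)|] = C(105, 2)·p = 5460 · (1/315) = 52/3.
E[α(G)] ≥ n − E[|E(G)|] = 105 − 52/3 = 263/3.
Numerically: ≈ 87.6667.
(This is only a lower bound; the true E[α(G)] may be larger.)

E[α(G)] ≥ 263/3 ≈ 87.6667.


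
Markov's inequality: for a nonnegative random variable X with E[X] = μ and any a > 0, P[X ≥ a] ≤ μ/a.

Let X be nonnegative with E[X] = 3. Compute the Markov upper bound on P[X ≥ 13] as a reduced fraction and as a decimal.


μ = E[X] = 3, a = 13.
Markov: P[X ≥ 13] ≤ μ/a = (3)/13 = 3/13.
Numerically: ≈ 0.2308.
(Since a = 13 > μ = 3.0000, the bound 3/13 is < 1 and informative.)

P[X ≥ 13] ≤ 3/13 ≈ 0.2308.


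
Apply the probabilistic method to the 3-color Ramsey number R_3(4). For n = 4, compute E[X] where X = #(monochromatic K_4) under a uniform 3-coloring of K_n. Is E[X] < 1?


E[X] = C(4, 4) · 3^{1 − 6} = 1 · 3^{−5} = 1/243.
As a reduced fraction: E[X] = 1/243 ≈ 0.004115.
Is E[X] < 1? YES.
Since E[X] < 1, there exists a 3-coloring of K_{4} with no monochromatic K_4; hence R_3(4) > 4.

E[X] = 1/243 ≈ 0.004115; E[X] < 1, so R_3(4) > 4.


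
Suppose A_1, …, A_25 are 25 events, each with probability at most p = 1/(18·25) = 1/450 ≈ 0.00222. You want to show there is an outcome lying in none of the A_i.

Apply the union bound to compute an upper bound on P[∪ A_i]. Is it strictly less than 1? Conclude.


Union bound: P[∪_{i=1}^{25} A_i] ≤ Σ_i P[A_i] ≤ 25·p = 25·(1/450) = 1/18.
Numerically: 1/18 ≈ 0.05556.
Is 1/18 < 1? YES.
Since P[∪ A_i] ≤ 1/18 < 1, the complement has P[∩ A_i^c] ≥ 1 − 1/18 = 17/18 > 0, so some outcome avoids every A_i.

25·p = 1/18 ≈ 0.05556; existence CERTIFIED by the union bound.


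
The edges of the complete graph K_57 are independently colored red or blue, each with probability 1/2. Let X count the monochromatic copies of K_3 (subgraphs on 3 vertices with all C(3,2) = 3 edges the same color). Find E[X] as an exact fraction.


Let X = Σ_S X_S over the C(57, 3) = 29260 subsets S of size 3, where X_S = 1 if the K_3 on S is monochromatic.
For a fixed S, the K_3 on S has C(3, 2) = 3 edges. P[all 3 edges red] = (1/2)^3, and likewise for blue, so P[monochromatic] = 2·(1/2)^3 = 2^{1 − 3} = 1/4.
Summing: E[X] = C(57, 3) · 2^{1 − 3} = 29260 · 1/4 = 7315.
Numerically: E[X] ≈ 7315.000.

E[X] = C(57,3)·2^(1−C(3,2)) = 7315 ≈ 7315.000.


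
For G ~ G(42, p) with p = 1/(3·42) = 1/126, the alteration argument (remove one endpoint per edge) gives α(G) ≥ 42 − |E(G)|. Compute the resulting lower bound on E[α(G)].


E[|E(G)|] = C(42, 2)·p = 861 · (1/126) = 41/6.
E[α(G)] ≥ n − E[|E(G)|] = 42 − 41/6 = 211/6.
Numerically: ≈ 35.1667.
(This is only a lower bound; the true E[α(G)] may be larger.)

E[α(G)] ≥ 211/6 ≈ 35.1667.


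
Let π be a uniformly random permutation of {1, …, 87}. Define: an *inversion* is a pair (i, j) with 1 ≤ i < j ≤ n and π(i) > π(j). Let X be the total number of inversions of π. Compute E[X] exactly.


Write X = Σ X_I over the C(87, 2) = 3741 pairs i < j, with X_I the indicator of one inversion.
There are 3741 indicators.
For each fixed pair i < j, the values π(i) and π(j) are two distinct elements of {1, …, 87} in uniformly random order; by symmetry P[π(i) > π(j)] = 1/2.
By linearity: E[X] = 3741 · (1/2) = C(87, 2) · (1/2) = 3741/2 = 3741/2 ≈ 1870.500.

E[X] = 3741/2 = 1870.500.


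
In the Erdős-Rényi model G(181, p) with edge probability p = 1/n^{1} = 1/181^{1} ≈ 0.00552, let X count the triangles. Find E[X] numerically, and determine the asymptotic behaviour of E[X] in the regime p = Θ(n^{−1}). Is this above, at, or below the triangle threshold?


Number of potential triangles: C(181, 3) = 971970.
Each occurs with probability p³ ≈ (0.00552)³ ≈ 1.68641e-07.
By linearity: E[X] = C(181, 3)·p³ ≈ 971970 · 1.68641e-07 ≈ 0.164.
Here α = 1, so p = 1/n is exactly at the triangle threshold p ~ 1/n. Asymptotically E[X] → c³/6 = 1³/6 = 1/6 ≈ 0.167, a bounded constant. In this regime the triangle count is asymptotically Poisson(c³/6).

E[X] ≈ 0.164; in regime p = Θ(1/n^{1}) E[X] stays bounded (at the triangle threshold p ~ 1/n).


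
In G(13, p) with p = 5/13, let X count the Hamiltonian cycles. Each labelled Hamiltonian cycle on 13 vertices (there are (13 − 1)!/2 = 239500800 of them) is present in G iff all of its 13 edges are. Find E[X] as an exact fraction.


K_13 has (13 − 1)!/2 = 239500800 labelled Hamiltonian cycles.
For each such Hamiltonian cycle H, let X_H = 1 if all 13 edges of H are present in G. Then P[X_H = 1] = p^{13} = (5/13)^{13} = 1220703125/302875106592253.
Summing the indicators: E[X] = Σ_H E[X_H] = 239500800 · p^{13} = 239500800 · 1220703125/302875106592253 = 292359375000000000/302875106592253.
Numerically: E[X] ≈ 965.3.

E[X] = 239500800 · (5/13)^{13} = 292359375000000000/302875106592253 ≈ 965.3.


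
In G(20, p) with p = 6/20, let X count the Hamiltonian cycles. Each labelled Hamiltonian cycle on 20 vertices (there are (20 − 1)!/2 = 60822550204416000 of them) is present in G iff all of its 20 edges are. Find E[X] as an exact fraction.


K_20 has (20 − 1)!/2 = 60822550204416000 labelled Hamiltonian cycles.
For each such Hamiltonian cycle H, let X_H = 1 if all 20 edges of H are present in G. Then P[X_H = 1] = p^{20} = (3/10)^{20} = 3486784401/100000000000000000000.
Summing the indicators: E[X] = Σ_H E[X_H] = 60822550204416000 · p^{20} = 60822550204416000 · 3486784401/100000000000000000000 = 51776152168407487821/24414062500000.
Numerically: E[X] ≈ 2.12075e+06.

E[X] = 60822550204416000 · (3/10)^{20} = 51776152168407487821/24414062500000 ≈ 2.12075e+06.


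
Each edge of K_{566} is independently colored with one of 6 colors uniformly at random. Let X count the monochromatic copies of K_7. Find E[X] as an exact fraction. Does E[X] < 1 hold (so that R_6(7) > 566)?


E[X] = C(566, 7) · 6^{1 − 21} = 3557206237959440 · 6^{−20} = 3557206237959440/3656158440062976.
As a reduced fraction: E[X] = 222325389872465/228509902503936 ≈ 0.9729.
Is E[X] < 1? YES.
Since E[X] < 1, there exists a 6-coloring of K_{566} with no monochromatic K_7; hence R_6(7) > 566.

E[X] = 222325389872465/228509902503936 ≈ 0.9729; E[X] < 1, so R_6(7) > 566.


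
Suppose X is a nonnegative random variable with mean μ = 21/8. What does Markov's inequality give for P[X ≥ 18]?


μ = E[X] = 21/8, a = 18.
Markov: P[X ≥ 18] ≤ μ/a = (21/8)/18 = 7/48.
Numerically: ≈ 0.146.
(Since a = 18 > μ = 2.625, the bound 7/48 is < 1 and informative.)

P[X ≥ 18] ≤ 7/48 ≈ 0.146.


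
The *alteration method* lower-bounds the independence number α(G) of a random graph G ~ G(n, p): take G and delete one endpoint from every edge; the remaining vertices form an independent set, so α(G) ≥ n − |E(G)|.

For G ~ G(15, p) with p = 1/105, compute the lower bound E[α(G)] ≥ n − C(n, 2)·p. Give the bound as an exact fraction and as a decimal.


E[|E(G)|] = C(15, 2)·p = 105 · (1/105) = 1.
E[α(G)] ≥ n − E[|E(G)|] = 15 − 1 = 14.
Numerically: ≈ 14.000.
(This is only a lower bound; the true E[α(G)] may be larger.)

E[α(G)] ≥ 14 ≈ 14.000.


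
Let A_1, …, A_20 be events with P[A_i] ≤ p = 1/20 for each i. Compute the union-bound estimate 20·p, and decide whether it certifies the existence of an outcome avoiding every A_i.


Union bound: P[∪_{i=1}^{20} A_i] ≤ Σ_i P[A_i] ≤ 20·p = 20·(1/20) = 1.
Numerically: 1 ≈ 1.000000.
Is 1 < 1? NO.
Since the bound 1 is ≥ 1, the union bound is uninformative here; it does NOT by itself certify existence.

20·p = 1 ≈ 1.000000; existence NOT certified by the union bound.


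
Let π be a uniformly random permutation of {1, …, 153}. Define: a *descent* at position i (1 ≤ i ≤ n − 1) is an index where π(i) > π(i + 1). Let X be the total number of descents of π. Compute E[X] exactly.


Write X = Σ X_I over i = 1, …, 152, with X_I the indicator of one descent.
There are 152 indicators.
For each fixed i, the pair (π(i), π(i+1)) is a uniformly random ordered pair of distinct values from {1, …, 153}; by symmetry P[π(i) > π(i+1)] = 1/2.
By linearity: E[X] = 152 · (1/2) = (153 − 1) · (1/2) = 76 ≈ 76.00000.

E[X] = 76 = 76.00000.


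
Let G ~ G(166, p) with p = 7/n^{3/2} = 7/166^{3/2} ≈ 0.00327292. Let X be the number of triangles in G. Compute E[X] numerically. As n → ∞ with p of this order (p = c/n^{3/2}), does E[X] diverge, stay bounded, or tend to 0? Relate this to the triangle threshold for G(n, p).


Number of potential triangles: C(166, 3) = 748660.
Each occurs with probability p³ ≈ (0.00327292)³ ≈ 3.50596619e-08.
By linearity: E[X] = C(166, 3)·p³ ≈ 748660 · 3.50596619e-08 ≈ 0.026248.
Since α = 3/2 > 1, p = c/n^{3/2} = o(1/n) is below the triangle threshold p ~ 1/n. Asymptotically E[X] ~ (c³/6)·n^{3(1−α)} = (7³/6)·n^{-1.5} → 0, so by Markov's inequality G has no triangles w.h.p.

E[X] ≈ 0.026248; in regime p = Θ(1/n^{3/2}) E[X] tends to 0 (below the triangle threshold p ~ 1/n).


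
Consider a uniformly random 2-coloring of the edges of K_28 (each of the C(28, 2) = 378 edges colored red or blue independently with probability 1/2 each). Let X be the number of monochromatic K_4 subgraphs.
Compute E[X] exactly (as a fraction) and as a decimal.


Let X = Σ_S X_S over the C(28, 4) = 20475 subsets S of size 4, where X_S = 1 if the K_4 on S is monochromatic.
For a fixed S, the K_4 on S has C(4, 2) = 6 edges. P[all 6 edges red] = (1/2)^6, and likewise for blue, so P[monochromatic] = 2·(1/2)^6 = 2^{1 − 6} = 1/32.
By linearity of expectation: E[X] = C(28, 4) · 2^{1 − 6} = 20475 · 1/32 = 20475/32.
Numerically: E[X] ≈ 639.843750.

E[X] = C(28,4)·2^(1−C(4,2)) = 20475/32 ≈ 639.843750.


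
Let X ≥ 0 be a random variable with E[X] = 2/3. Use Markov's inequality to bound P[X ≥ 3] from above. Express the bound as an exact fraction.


μ = E[X] = 2/3, a = 3.
Markov: P[X ≥ 3] ≤ μ/a = (2/3)/3 = 2/9.
Numerically: ≈ 0.222.
(Since a = 3 > μ = 0.667, the bound 2/9 is < 1 and informative.)

P[X ≥ 3] ≤ 2/9 ≈ 0.222.


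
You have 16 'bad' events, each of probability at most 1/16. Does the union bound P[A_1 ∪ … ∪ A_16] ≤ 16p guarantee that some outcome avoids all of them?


Union bound: P[∪_{i=1}^{16} A_i] ≤ Σ_i P[A_i] ≤ 16·p = 16·(1/16) = 1.
Numerically: 1 ≈ 1.000000.
Is 1 < 1? NO.
Since the bound 1 is ≥ 1, the union bound is uninformative here; it does NOT by itself certify existence.

16·p = 1 ≈ 1.000000; existence NOT certified by the union bound.


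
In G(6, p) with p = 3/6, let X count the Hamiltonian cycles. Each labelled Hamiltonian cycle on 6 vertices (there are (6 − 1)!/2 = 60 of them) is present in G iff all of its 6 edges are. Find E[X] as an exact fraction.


K_6 has (6 − 1)!/2 = 60 labelled Hamiltonian cycles.
For each such Hamiltonian cycle H, let X_H = 1 if all 6 edges of H are present in G. Then P[X_H = 1] = p^{6} = (1/2)^{6} = 1/64.
Summing the indicators: E[X] = Σ_H E[X_H] = 60 · p^{6} = 60 · 1/64 = 15/16.
Numerically: E[X] ≈ 0.9375.

E[X] = 60 · (1/2)^{6} = 15/16 ≈ 0.9375.


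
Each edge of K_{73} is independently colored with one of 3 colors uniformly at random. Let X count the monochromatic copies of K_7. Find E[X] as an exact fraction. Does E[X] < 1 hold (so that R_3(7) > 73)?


E[X] = C(73, 7) · 3^{1 − 21} = 1629348612 · 3^{−20} = 1629348612/3486784401.
As a reduced fraction: E[X] = 543116204/1162261467 ≈ 0.4673.
Is E[X] < 1? YES.
Since E[X] < 1, there exists a 3-coloring of K_{73} with no monochromatic K_7; hence R_3(7) > 73.

E[X] = 543116204/1162261467 ≈ 0.4673; E[X] < 1, so R_3(7) > 73.


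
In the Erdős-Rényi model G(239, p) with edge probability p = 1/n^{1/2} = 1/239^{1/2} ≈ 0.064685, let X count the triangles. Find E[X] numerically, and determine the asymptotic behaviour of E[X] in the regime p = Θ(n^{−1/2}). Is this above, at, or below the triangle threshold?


Number of potential triangles: C(239, 3) = 2246839.
Each occurs with probability p³ ≈ (0.064685)³ ≈ 2.7064696e-04.
By linearity: E[X] = C(239, 3)·p³ ≈ 2246839 · 2.7064696e-04 ≈ 608.10014.
Since α = 1/2 < 1, p = c/n^{1/2} ≫ 1/n is above the triangle threshold p ~ 1/n. Asymptotically E[X] ~ (c³/6)·n^{3(1−α)} = (1³/6)·n^{1.5} → ∞; triangles are abundant w.h.p.

E[X] ≈ 608.10014; in regime p = Θ(1/n^{1/2}) E[X] diverges (above the triangle threshold p ~ 1/n).


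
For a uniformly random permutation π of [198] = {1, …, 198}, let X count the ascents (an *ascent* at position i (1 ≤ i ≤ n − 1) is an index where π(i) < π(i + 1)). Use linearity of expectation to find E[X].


Write X = Σ X_I over i = 1, …, 197, with X_I the indicator of one ascent.
There are 197 indicators.
For each fixed i, the pair (π(i), π(i+1)) is a uniformly random ordered pair of distinct values from {1, …, 198}; by symmetry P[π(i) < π(i+1)] = 1/2.
By linearity: E[X] = 197 · (1/2) = (198 − 1) · (1/2) = 197/2 ≈ 98.5000.

E[X] = 197/2 = 98.5000.


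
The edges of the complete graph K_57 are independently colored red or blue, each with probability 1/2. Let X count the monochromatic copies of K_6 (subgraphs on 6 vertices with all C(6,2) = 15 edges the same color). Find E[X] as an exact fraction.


Let X = Σ_S X_S over the C(57, 6) = 36288252 subsets S of size 6, where X_S = 1 if the K_6 on S is monochromatic.
For a fixed S, the K_6 on S has C(6, 2) = 15 edges. P[all 15 edges red] = (1/2)^15, and likewise for blue, so P[monochromatic] = 2·(1/2)^15 = 2^{1 − 15} = 1/16384.
By linearity: E[X] = C(57, 6) · 2^{1 − 15} = 36288252 · 1/16384 = 9072063/4096.
Numerically: E[X] ≈ 2214.8591.

E[X] = C(57,6)·2^(1−C(6,2)) = 9072063/4096 ≈ 2214.8591.


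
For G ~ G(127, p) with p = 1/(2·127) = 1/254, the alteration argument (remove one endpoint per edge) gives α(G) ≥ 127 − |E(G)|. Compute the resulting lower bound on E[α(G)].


E[|E(G)|] = C(127, 2)·p = 8001 · (1/254) = 63/2.
E[α(G)] ≥ n − E[|E(G)|] = 127 − 63/2 = 191/2.
Numerically: ≈ 95.500000.
(This is only a lower bound; the true E[α(G)] may be larger.)

E[α(G)] ≥ 191/2 ≈ 95.500000.


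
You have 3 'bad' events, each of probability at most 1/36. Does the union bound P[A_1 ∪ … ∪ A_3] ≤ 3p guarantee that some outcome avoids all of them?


Union bound: P[∪_{i=1}^{3} A_i] ≤ Σ_i P[A_i] ≤ 3·p = 3·(1/36) = 1/12.
Numerically: 1/12 ≈ 0.083333.
Is 1/12 < 1? YES.
Since P[∪ A_i] ≤ 1/12 < 1, the complement has P[∩ A_i^c] ≥ 1 − 1/12 = 11/12 > 0, so some outcome avoids every A_i.

3·p = 1/12 ≈ 0.083333; existence CERTIFIED by the union bound.


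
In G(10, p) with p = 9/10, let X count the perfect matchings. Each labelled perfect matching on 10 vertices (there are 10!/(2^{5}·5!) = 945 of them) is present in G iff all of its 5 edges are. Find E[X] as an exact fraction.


K_10 has 10!/(2^{5}·5!) = 945 labelled perfect matchings.
For each such perfect matching H, let X_H = 1 if all 5 edges of H are present in G. Then P[X_H = 1] = p^{5} = (9/10)^{5} = 59049/100000.
By linearity: E[X] = Σ_H E[X_H] = 945 · p^{5} = 945 · 59049/100000 = 11160261/20000.
Numerically: E[X] ≈ 558.

E[X] = 945 · (9/10)^{5} = 11160261/20000 ≈ 558.


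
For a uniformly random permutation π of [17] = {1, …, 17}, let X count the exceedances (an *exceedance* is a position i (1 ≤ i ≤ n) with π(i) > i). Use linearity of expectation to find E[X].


Write X = Σ_{i=1}^{17} X_i, where X_i = 1_{π(i) > i}.
For each fixed i, π(i) is uniform over {1, …, 17} (marginal of a uniform permutation), so P[π(i) > i] = (n − i)/n. Summing: Σ_{i=1}^{17} (n − i)/n = (0 + 1 + … + 16)/17 = 17(17 − 1)/(2·17) = (17 − 1)/2.
Hence E[X] = Σ_{i=1}^{17} (17 − i)/17 = 8 ≈ 8.000000.

E[X] = 8 = 8.000000.


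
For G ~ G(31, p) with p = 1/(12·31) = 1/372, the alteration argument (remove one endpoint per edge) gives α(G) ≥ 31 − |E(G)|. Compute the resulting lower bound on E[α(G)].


E[|E(G)|] = C(31, 2)·p = 465 · (1/372) = 5/4.
E[α(G)] ≥ n − E[|E(G)|] = 31 − 5/4 = 119/4.
Numerically: ≈ 29.750.
(This is only a lower bound; the true E[α(G)] may be larger.)

E[α(G)] ≥ 119/4 ≈ 29.750.


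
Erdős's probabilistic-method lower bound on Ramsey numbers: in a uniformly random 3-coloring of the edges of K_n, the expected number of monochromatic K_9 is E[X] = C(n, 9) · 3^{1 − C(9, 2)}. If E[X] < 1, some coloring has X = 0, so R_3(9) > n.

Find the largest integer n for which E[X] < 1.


We need C(n, 9) · 3^{1 − 36} < 1, i.e. C(n, 9) < 3^{36 − 1} = 50031545098999707.
Check values of n near the boundary:
  n = 295: C(295, 9) = 41221140106119260; 41221140106119260 < 50031545098999707? YES
  n = 296: C(296, 9) = 42513789098994080; 42513789098994080 < 50031545098999707? YES
  n = 297: C(297, 9) = 43842345008337645; 43842345008337645 < 50031545098999707? YES
  n = 298: C(298, 9) = 45207677551849890; 45207677551849890 < 50031545098999707? YES
  n = 299: C(299, 9) = 46610674441390059; 46610674441390059 < 50031545098999707? YES
  n = 300: C(300, 9) = 48052241692154700; 48052241692154700 < 50031545098999707? YES
  n = 301: C(301, 9) = 49533303936090975; 49533303936090975 < 50031545098999707? YES
  n = 302: C(302, 9) = 51054804739588650; 51054804739588650 < 50031545098999707? NO
  n = 303: C(303, 9) = 52617706925494425; 52617706925494425 < 50031545098999707? NO
The largest n with C(n, 9) < 50031545098999707 is n = 301 (where E[X] = 16511101312030325/16677181699666569 ≈ 0.99004). Hence R_3(9) > 301, i.e. R_3(9) ≥ 302.

Largest n = 301; hence R_3(9) > 301.


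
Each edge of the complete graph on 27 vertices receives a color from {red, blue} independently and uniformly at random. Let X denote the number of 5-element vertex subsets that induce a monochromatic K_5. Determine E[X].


Let X = Σ_S X_S over the C(27, 5) = 80730 subsets S of size 5, where X_S = 1 if the K_5 on S is monochromatic.
For a fixed S, the K_5 on S has C(5, 2) = 10 edges. P[all 10 edges red] = (1/2)^10, and likewise for blue, so P[monochromatic] = 2·(1/2)^10 = 2^{1 − 10} = 1/512.
By linearity of expectation: E[X] = C(27, 5) · 2^{1 − 10} = 80730 · 1/512 = 40365/256.
Numerically: E[X] ≈ 157.675781.

E[X] = C(27,5)·2^(1−C(5,2)) = 40365/256 ≈ 157.675781.


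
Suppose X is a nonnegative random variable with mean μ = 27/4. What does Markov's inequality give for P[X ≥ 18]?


μ = E[X] = 27/4, a = 18.
Markov: P[X ≥ 18] ≤ μ/a = (27/4)/18 = 3/8.
Numerically: ≈ 0.375000.
(Since a = 18 > μ = 6.750000, the bound 3/8 is < 1 and informative.)

P[X ≥ 18] ≤ 3/8 ≈ 0.375000.


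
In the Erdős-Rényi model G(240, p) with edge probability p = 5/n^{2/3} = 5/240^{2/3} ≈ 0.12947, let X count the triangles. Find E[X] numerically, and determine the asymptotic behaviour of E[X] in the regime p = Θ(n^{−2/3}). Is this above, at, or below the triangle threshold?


Number of potential triangles: C(240, 3) = 2275280.
Each occurs with probability p³ ≈ (0.12947)³ ≈ 2.1701389e-03.
By linearity: E[X] = C(240, 3)·p³ ≈ 2275280 · 2.1701389e-03 ≈ 4937.67361.
Since α = 2/3 < 1, p = c/n^{2/3} ≫ 1/n is above the triangle threshold p ~ 1/n. Asymptotically E[X] ~ (c³/6)·n^{3(1−α)} = (5³/6)·n^{1} → ∞; triangles are abundant w.h.p.

E[X] ≈ 4937.67361; in regime p = Θ(1/n^{2/3}) E[X] diverges (above the triangle threshold p ~ 1/n).


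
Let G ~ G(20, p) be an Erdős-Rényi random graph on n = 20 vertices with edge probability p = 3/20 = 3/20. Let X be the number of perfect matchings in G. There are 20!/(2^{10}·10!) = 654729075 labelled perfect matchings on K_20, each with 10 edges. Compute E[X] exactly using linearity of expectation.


K_20 has 20!/(2^{10}·10!) = 654729075 labelled perfect matchings.
For each such perfect matching H, let X_H = 1 if all 10 edges of H are present in G. Then P[X_H = 1] = p^{10} = (3/20)^{10} = 59049/10240000000000.
By linearity: E[X] = Σ_H E[X_H] = 654729075 · p^{10} = 654729075 · 59049/10240000000000 = 1546443885987/409600000000.
Numerically: E[X] ≈ 3.775.

E[X] = 654729075 · (3/20)^{10} = 1546443885987/409600000000 ≈ 3.775.


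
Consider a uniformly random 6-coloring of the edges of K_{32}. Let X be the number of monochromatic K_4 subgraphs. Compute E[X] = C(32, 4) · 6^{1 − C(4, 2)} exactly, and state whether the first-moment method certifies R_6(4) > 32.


E[X] = C(32, 4) · 6^{1 − 6} = 35960 · 6^{−5} = 35960/7776.
As a reduced fraction: E[X] = 4495/972 ≈ 4.6245.
Is E[X] < 1? NO.
Since E[X] ≥ 1, the first-moment bound is inconclusive at n = 32; it does NOT by itself certify R_6(4) > 32.

E[X] = 4495/972 ≈ 4.6245; E[X] ≥ 1; first-moment method inconclusive here.


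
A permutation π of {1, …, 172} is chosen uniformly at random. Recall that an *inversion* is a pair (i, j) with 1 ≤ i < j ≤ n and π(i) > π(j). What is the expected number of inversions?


Write X = Σ X_I over the C(172, 2) = 14706 pairs i < j, with X_I the indicator of one inversion.
There are 14706 indicators.
For each fixed pair i < j, the values π(i) and π(j) are two distinct elements of {1, …, 172} in uniformly random order; by symmetry P[π(i) > π(j)] = 1/2.
By linearity: E[X] = 14706 · (1/2) = C(172, 2) · (1/2) = 14706/2 = 7353 ≈ 7353.000000.

E[X] = 7353 = 7353.000000.


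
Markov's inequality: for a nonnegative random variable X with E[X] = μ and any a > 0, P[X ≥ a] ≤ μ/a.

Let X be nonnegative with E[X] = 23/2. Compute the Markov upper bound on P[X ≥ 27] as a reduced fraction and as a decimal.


μ = E[X] = 23/2, a = 27.
Markov: P[X ≥ 27] ≤ μ/a = (23/2)/27 = 23/54.
Numerically: ≈ 0.425926.
(Since a = 27 > μ = 11.500000, the bound 23/54 is < 1 and informative.)

P[X ≥ 27] ≤ 23/54 ≈ 0.425926.


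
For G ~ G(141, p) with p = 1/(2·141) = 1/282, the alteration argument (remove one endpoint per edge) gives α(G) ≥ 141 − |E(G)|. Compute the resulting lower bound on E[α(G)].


E[|E(G)|] = C(141, 2)·p = 9870 · (1/282) = 35.
E[α(G)] ≥ n − E[|E(G)|] = 141 − 35 = 106.
Numerically: ≈ 106.0000.
(This is only a lower bound; the true E[α(G)] may be larger.)

E[α(G)] ≥ 106 ≈ 106.0000.


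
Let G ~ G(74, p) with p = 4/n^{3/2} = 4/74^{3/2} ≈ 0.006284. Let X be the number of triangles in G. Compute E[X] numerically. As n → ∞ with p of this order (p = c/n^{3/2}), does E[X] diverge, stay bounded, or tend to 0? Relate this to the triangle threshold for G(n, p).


Number of potential triangles: C(74, 3) = 64824.
Each occurs with probability p³ ≈ (0.006284)³ ≈ 2.481060e-07.
By linearity: E[X] = C(74, 3)·p³ ≈ 64824 · 2.481060e-07 ≈ 0.0161.
Since α = 3/2 > 1, p = c/n^{3/2} = o(1/n) is below the triangle threshold p ~ 1/n. Asymptotically E[X] ~ (c³/6)·n^{3(1−α)} = (4³/6)·n^{-1.5} → 0, so by Markov's inequality G has no triangles w.h.p.

E[X] ≈ 0.0161; in regime p = Θ(1/n^{3/2}) E[X] tends to 0 (below the triangle threshold p ~ 1/n).


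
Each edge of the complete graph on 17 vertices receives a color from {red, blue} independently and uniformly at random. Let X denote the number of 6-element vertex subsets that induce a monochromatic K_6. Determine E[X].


Let X = Σ_S X_S over the C(17, 6) = 12376 subsets S of size 6, where X_S = 1 if the K_6 on S is monochromatic.
For a fixed S, the K_6 on S has C(6, 2) = 15 edges. P[all 15 edges red] = (1/2)^15, and likewise for blue, so P[monochromatic] = 2·(1/2)^15 = 2^{1 − 15} = 1/16384.
By linearity: E[X] = C(17, 6) · 2^{1 − 15} = 12376 · 1/16384 = 1547/2048.
Numerically: E[X] ≈ 0.755.

E[X] = C(17,6)·2^(1−C(6,2)) = 1547/2048 ≈ 0.755.


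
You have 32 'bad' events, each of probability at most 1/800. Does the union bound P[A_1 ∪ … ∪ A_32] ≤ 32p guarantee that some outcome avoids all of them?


Union bound: P[∪_{i=1}^{32} A_i] ≤ Σ_i P[A_i] ≤ 32·p = 32·(1/800) = 1/25.
Numerically: 1/25 ≈ 0.040.
Is 1/25 < 1? YES.
Since P[∪ A_i] ≤ 1/25 < 1, the complement has P[∩ A_i^c] ≥ 1 − 1/25 = 24/25 > 0, so some outcome avoids every A_i.

32·p = 1/25 ≈ 0.040; existence CERTIFIED by the union bound.


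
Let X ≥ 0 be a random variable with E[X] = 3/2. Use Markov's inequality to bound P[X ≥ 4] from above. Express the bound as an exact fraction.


μ = E[X] = 3/2, a = 4.
Markov: P[X ≥ 4] ≤ μ/a = (3/2)/4 = 3/8.
Numerically: ≈ 0.3750.
(Since a = 4 > μ = 1.5000, the bound 3/8 is < 1 and informative.)

P[X ≥ 4] ≤ 3/8 ≈ 0.3750.


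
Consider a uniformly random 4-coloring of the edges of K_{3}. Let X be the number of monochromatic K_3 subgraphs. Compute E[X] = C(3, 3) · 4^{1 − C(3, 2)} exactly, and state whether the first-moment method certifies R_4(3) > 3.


E[X] = C(3, 3) · 4^{1 − 3} = 1 · 4^{−2} = 1/16.
As a reduced fraction: E[X] = 1/16 ≈ 0.0625.
Is E[X] < 1? YES.
Since E[X] < 1, there exists a 4-coloring of K_{3} with no monochromatic K_3; hence R_4(3) > 3.

E[X] = 1/16 ≈ 0.0625; E[X] < 1, so R_4(3) > 3.


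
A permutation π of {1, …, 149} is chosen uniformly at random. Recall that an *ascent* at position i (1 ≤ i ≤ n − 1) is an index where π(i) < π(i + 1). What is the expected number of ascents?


Write X = Σ X_I over i = 1, …, 148, with X_I the indicator of one ascent.
There are 148 indicators.
For each fixed i, the pair (π(i), π(i+1)) is a uniformly random ordered pair of distinct values from {1, …, 149}; by symmetry P[π(i) < π(i+1)] = 1/2.
By linearity: E[X] = 148 · (1/2) = (149 − 1) · (1/2) = 74 ≈ 74.00000.

E[X] = 74 = 74.00000.


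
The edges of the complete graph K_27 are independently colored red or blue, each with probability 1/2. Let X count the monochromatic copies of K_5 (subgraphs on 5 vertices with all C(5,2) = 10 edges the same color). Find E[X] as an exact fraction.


Let X = Σ_S X_S over the C(27, 5) = 80730 subsets S of size 5, where X_S = 1 if the K_5 on S is monochromatic.
For a fixed S, the K_5 on S has C(5, 2) = 10 edges. P[all 10 edges red] = (1/2)^10, and likewise for blue, so P[monochromatic] = 2·(1/2)^10 = 2^{1 − 10} = 1/512.
By linearity: E[X] = C(27, 5) · 2^{1 − 10} = 80730 · 1/512 = 40365/256.
Numerically: E[X] ≈ 157.67578.

E[X] = C(27,5)·2^(1−C(5,2)) = 40365/256 ≈ 157.67578.


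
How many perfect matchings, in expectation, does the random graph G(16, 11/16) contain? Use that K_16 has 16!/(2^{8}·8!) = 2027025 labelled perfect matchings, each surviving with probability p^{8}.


K_16 has 16!/(2^{8}·8!) = 2027025 labelled perfect matchings.
For each such perfect matching H, let X_H = 1 if all 8 edges of H are present in G. Then P[X_H = 1] = p^{8} = (11/16)^{8} = 214358881/4294967296.
Summing the indicators: E[X] = Σ_H E[X_H] = 2027025 · p^{8} = 2027025 · 214358881/4294967296 = 434510810759025/4294967296.
Numerically: E[X] ≈ 1.0117e+05.

E[X] = 2027025 · (11/16)^{8} = 434510810759025/4294967296 ≈ 1.0117e+05.


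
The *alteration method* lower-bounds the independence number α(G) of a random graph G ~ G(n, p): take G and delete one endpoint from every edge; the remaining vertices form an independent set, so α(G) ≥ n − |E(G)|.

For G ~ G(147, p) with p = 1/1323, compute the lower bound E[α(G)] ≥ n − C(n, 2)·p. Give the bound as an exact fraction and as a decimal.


E[|E(G)|] = C(147, 2)·p = 10731 · (1/1323) = 73/9.
E[α(G)] ≥ n − E[|E(G)|] = 147 − 73/9 = 1250/9.
Numerically: ≈ 138.8889.
(This is only a lower bound; the true E[α(G)] may be larger.)

E[α(G)] ≥ 1250/9 ≈ 138.8889.


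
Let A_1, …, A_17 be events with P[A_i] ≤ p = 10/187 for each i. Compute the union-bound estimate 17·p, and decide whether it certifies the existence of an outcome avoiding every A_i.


Union bound: P[∪_{i=1}^{17} A_i] ≤ Σ_i P[A_i] ≤ 17·p = 17·(10/187) = 10/11.
Numerically: 10/11 ≈ 0.909.
Is 10/11 < 1? YES.
Since P[∪ A_i] ≤ 10/11 < 1, the complement has P[∩ A_i^c] ≥ 1 − 10/11 = 1/11 > 0, so some outcome avoids every A_i.

17·p = 10/11 ≈ 0.909; existence CERTIFIED by the union bound.


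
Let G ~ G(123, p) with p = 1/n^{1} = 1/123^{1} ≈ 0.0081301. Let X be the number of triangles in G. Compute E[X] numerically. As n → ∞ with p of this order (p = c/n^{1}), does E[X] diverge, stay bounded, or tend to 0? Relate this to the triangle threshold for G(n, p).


Number of potential triangles: C(123, 3) = 302621.
Each occurs with probability p³ ≈ (0.0081301)³ ≈ 5.3738392e-07.
By linearity: E[X] = C(123, 3)·p³ ≈ 302621 · 5.3738392e-07 ≈ 0.16262.
Here α = 1, so p = 1/n is exactly at the triangle threshold p ~ 1/n. Asymptotically E[X] → c³/6 = 1³/6 = 1/6 ≈ 0.16667, a bounded constant. In this regime the triangle count is asymptotically Poisson(c³/6).

E[X] ≈ 0.16262; in regime p = Θ(1/n^{1}) E[X] stays bounded (at the triangle threshold p ~ 1/n).


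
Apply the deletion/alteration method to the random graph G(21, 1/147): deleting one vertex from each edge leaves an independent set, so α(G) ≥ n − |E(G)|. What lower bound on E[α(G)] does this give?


E[|E(G)|] = C(21, 2)·p = 210 · (1/147) = 10/7.
E[α(G)] ≥ n − E[|E(G)|] = 21 − 10/7 = 137/7.
Numerically: ≈ 19.57143.
(This is only a lower bound; the true E[α(G)] may be larger.)

E[α(G)] ≥ 137/7 ≈ 19.57143.


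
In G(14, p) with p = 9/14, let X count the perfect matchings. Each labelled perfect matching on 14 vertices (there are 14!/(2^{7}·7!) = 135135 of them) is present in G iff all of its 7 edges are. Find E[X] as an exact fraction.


K_14 has 14!/(2^{7}·7!) = 135135 labelled perfect matchings.
For each such perfect matching H, let X_H = 1 if all 7 edges of H are present in G. Then P[X_H = 1] = p^{7} = (9/14)^{7} = 4782969/105413504.
Summing the indicators: E[X] = Σ_H E[X_H] = 135135 · p^{7} = 135135 · 4782969/105413504 = 92335216545/15059072.
Numerically: E[X] ≈ 6132.

E[X] = 135135 · (9/14)^{7} = 92335216545/15059072 ≈ 6132.


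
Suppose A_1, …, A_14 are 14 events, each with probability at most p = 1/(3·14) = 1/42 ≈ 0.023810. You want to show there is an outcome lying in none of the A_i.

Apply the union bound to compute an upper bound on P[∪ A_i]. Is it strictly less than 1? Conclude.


Union bound: P[∪_{i=1}^{14} A_i] ≤ Σ_i P[A_i] ≤ 14·p = 14·(1/42) = 1/3.
Numerically: 1/3 ≈ 0.333333.
Is 1/3 < 1? YES.
Since P[∪ A_i] ≤ 1/3 < 1, the complement has P[∩ A_i^c] ≥ 1 − 1/3 = 2/3 > 0, so some outcome avoids every A_i.

14·p = 1/3 ≈ 0.333333; existence CERTIFIED by the union bound.


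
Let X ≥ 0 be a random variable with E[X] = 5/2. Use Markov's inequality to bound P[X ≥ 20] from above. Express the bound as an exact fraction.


μ = E[X] = 5/2, a = 20.
Markov: P[X ≥ 20] ≤ μ/a = (5/2)/20 = 1/8.
Numerically: ≈ 0.1250.
(Since a = 20 > μ = 2.5000, the bound 1/8 is < 1 and informative.)

P[X ≥ 20] ≤ 1/8 ≈ 0.1250.


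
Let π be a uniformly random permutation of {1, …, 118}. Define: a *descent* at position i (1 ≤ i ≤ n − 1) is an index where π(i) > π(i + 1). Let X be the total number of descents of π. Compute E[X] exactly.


Write X = Σ X_I over i = 1, …, 117, with X_I the indicator of one descent.
There are 117 indicators.
For each fixed i, the pair (π(i), π(i+1)) is a uniformly random ordered pair of distinct values from {1, …, 118}; by symmetry P[π(i) > π(i+1)] = 1/2.
By linearity: E[X] = 117 · (1/2) = (118 − 1) · (1/2) = 117/2 ≈ 58.5000.

E[X] = 117/2 = 58.5000.


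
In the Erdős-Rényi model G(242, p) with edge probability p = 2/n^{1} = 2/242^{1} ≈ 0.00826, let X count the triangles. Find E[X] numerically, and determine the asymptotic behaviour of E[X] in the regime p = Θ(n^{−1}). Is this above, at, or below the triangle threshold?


Number of potential triangles: C(242, 3) = 2332880.
Each occurs with probability p³ ≈ (0.00826)³ ≈ 5.64474e-07.
By linearity: E[X] = C(242, 3)·p³ ≈ 2332880 · 5.64474e-07 ≈ 1.317.
Here α = 1, so p = 2/n is exactly at the triangle threshold p ~ 1/n. Asymptotically E[X] → c³/6 = 2³/6 = 4/3 ≈ 1.333, a bounded constant. In this regime the triangle count is asymptotically Poisson(c³/6).

E[X] ≈ 1.317; in regime p = Θ(1/n^{1}) E[X] stays bounded (at the triangle threshold p ~ 1/n).


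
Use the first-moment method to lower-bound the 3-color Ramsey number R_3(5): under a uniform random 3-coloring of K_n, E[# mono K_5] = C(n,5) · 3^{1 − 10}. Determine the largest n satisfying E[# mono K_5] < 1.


We need C(n, 5) · 3^{1 − 10} < 1, i.e. C(n, 5) < 3^{10 − 1} = 19683.
Check values of n near the boundary:
  n = 18: C(18, 5) = 8568; 8568 < 19683? YES
  n = 19: C(19, 5) = 11628; 11628 < 19683? YES
  n = 20: C(20, 5) = 15504; 15504 < 19683? YES
  n = 21: C(21, 5) = 20349; 20349 < 19683? NO
The largest n with C(n, 5) < 19683 is n = 20 (where E[X] = 5168/6561 ≈ 0.787685). Hence R_3(5) > 20, i.e. R_3(5) ≥ 21.

Largest n = 20; hence R_3(5) > 20.
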